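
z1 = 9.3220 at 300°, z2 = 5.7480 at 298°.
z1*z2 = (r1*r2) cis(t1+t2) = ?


r = 9.3220 * 5.7480 = 53.5829
theta = 300° + 298° = 598° = 238° (mod 360)

53.5829 cis(238°)


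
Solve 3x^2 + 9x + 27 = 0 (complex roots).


disc = 9^2 - 4*3*27 = 81 - 324 = -243
sqrt(|disc|) = sqrt(243) = 15.5885
Real part = -9/(2*3) = -1.5000
Imag part = 15.5885/(2*3) = 2.5981

-1.5000 ± 2.5981i


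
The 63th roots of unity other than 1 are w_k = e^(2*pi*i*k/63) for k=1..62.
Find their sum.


With w = e^(2*pi*i/63), all 63 of the 63th roots of unity w^0 = 1, w, ..., w^(62) sum to 0: 1 + w + ... + w^(62) = (1 - w^63)/(1 - w) = 0 since w^63 = 1, w ≠ 1.
Removing the root 1: w + w^2 + ... + w^(62) = 0 - 1 = -1

Sum = -1


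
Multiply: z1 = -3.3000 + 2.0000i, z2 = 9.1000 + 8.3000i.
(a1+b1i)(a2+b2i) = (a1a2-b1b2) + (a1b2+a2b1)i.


Real = -3.3*9.1 - 2*8.3 = -30.03 - 16.6 = -46.63
Imag = -3.3*8.3 + 9.1*2 = -27.39 + 18.2 = -9.19

-46.6300 - 9.1900i


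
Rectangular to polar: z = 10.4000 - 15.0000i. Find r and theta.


r = sqrt(108.16+225) = sqrt(333.16) = 18.2527
theta = atan2(-15, 10.4) = -55.2651 degrees

r = 18.2527, theta = -55.2651 degrees


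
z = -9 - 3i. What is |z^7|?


|z| = sqrt(81+9) = sqrt(90) = 9.4868
|z^7| = |z|^7 = (sqrt(90))^7 = 90^3 * sqrt(90) = 729000*sqrt(90)

|z^7| = 729000*sqrt(90) ≈ 6915901.2428


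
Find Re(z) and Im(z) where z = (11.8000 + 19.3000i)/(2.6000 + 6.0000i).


Multiply by conjugate: (11.8000 + 19.3000i)(2.6000 - 6.0000i) / (2.6^2 + 6^2)
Numerator real = 11.8*2.6 + 19.3*6 = 146.48
Numerator imag = 19.3*2.6 - 11.8*6 = -20.62
Denominator = 42.76
Re(z) = 146.48/42.76 = 3.4256
Im(z) = -20.62/42.76 = -0.4822

Re(z) = 3.4256, Im(z) = -0.4822


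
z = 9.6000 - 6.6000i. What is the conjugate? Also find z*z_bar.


z_bar = 9.6000 + 6.6000i
z*z_bar = 9.6^2 + (-6.6)^2 = 92.16 + 43.56 = 135.72

z_bar = 9.6000 + 6.6000i, z*z_bar = 135.72


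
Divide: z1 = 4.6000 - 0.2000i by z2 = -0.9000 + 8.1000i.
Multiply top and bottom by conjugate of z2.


Conjugate of z2 = -0.9000 - 8.1000i
Numerator: (4.6000 - 0.2000i)(-0.9000 - 8.1000i) = -5.7600 - 37.0800i
Denominator: (-0.9)^2 + 8.1^2 = 66.42
Result = (-5.7600 - 37.0800i)/66.42

-0.0867 - 0.5583i


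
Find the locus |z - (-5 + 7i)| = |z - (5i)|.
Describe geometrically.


Equal distances means the locus is the perpendicular bisector of z1 and z2.
Midpoint = ((-5+0)/2, (7+5)/2) = (-2.5000, 6.0000)

Perpendicular bisector through (-2.5000, 6.0000)


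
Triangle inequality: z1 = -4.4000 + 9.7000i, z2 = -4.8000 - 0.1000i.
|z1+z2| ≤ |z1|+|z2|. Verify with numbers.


|z1| = sqrt((-4.4)^2 + 9.7^2) = sqrt(113.45) = 10.6513
|z2| = sqrt((-4.8)^2 + (-0.1)^2) = sqrt(23.05) = 4.8010
z1+z2 = -9.2000 + 9.6000i
|z1+z2| = sqrt(176.8) = 13.2966
|z1|+|z2| = 10.6513 + 4.8010 = 15.4523

|z1+z2| = 13.2966 ≤ |z1|+|z2| = 15.4523 (verified)


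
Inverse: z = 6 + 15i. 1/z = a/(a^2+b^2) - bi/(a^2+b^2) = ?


|z|^2 = 36+225 = 261
1/z = (6 - 15i)/261

1/z = 0.0230 - 0.0575i


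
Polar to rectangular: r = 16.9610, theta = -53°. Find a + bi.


a = 16.9610*cos(-53°) = 16.9610*0.601815 = 10.2074
b = 16.9610*sin(-53°) = 16.9610*(-0.79864) = -13.5457

10.2074 - 13.5457i


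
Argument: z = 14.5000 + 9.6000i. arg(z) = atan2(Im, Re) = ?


Re = 14.5, Im = 9.6
arg = atan2(9.6, 14.5) = 33.5073 degrees

arg(z) = 33.5073 degrees


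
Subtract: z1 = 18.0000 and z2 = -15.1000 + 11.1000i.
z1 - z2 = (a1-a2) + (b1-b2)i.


Real: 18 + 15.1 = 33.1
Imag: 0 - 11.1 = -11.1

33.1000 - 11.1000i


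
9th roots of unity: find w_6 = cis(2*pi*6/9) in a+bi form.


Angle = 360*6/9 = 240°
a = cos(240°) = -0.5000
b = sin(240°) = -0.8660

-0.5000 - 0.8660i


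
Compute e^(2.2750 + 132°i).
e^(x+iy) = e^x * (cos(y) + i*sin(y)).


e^2.2750 = 9.72792
cos(132°) = -0.66913
sin(132°) = 0.743145
Real = 9.72792*(-0.66913) = -6.5092
Imag = 9.72792*0.743145 = 7.2293

-6.5092 + 7.2293i


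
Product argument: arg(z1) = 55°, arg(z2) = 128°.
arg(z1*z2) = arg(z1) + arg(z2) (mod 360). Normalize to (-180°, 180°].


arg(z1*z2) = 55° + 128° = 183°
Normalized to (-180°, 180°]: -177°

-177°


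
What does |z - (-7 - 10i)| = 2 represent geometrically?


|z - z0| = r is a circle with center z0 and radius r.
Center = (-7, -10), radius = 2

Circle with center (-7, -10) and radius 2


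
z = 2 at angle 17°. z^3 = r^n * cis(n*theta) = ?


r^3 = 2^3 = 8
n*theta = 3*17° = 51° = 51° (mod 360)
a = 8*cos(51°) = 5.0346
b = 8*sin(51°) = 6.2172

8 cis(51°) = 5.0346 + 6.2172i


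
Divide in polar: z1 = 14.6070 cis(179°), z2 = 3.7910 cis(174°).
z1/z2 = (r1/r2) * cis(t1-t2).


r = 14.6070 / 3.7910 = 3.8531
theta = 179° - 174° = 5° = 5° (mod 360)

3.8531 cis(5°)


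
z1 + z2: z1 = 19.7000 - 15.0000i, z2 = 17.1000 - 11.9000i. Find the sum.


Real: 19.7 + 17.1 = 36.8
Imag: -15 - 11.9 = -26.9

36.8000 - 26.9000i


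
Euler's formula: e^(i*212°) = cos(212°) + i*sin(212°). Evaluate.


cos(212°) = -0.8480
sin(212°) = -0.5299

e^(i*212°) = -0.8480 - 0.5299i


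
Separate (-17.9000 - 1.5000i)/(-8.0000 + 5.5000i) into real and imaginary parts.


Multiply by conjugate: (-17.9000 - 1.5000i)(-8.0000 - 5.5000i) / ((-8)^2 + 5.5^2)
Numerator real = -17.9*(-8) - (1.5)*5.5 = 134.95
Numerator imag = -1.5*(-8) - (-17.9)*5.5 = 110.45
Denominator = 94.25
Re(z) = 134.95/94.25 = 1.4318
Im(z) = 110.45/94.25 = 1.1719

Re(z) = 1.4318, Im(z) = 1.1719


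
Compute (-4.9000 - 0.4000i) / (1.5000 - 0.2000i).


Conjugate of z2 = 1.5000 + 0.2000i
Numerator: (-4.9000 - 0.4000i)(1.5000 + 0.2000i) = -7.2700 - 1.5800i
Denominator: 1.5^2 + (-0.2)^2 = 2.29
Result = (-7.2700 - 1.5800i)/2.29

-3.1747 - 0.6900i


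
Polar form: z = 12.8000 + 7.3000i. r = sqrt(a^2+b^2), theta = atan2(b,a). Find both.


r = sqrt(163.84+53.29) = sqrt(217.13) = 14.7353
theta = atan2(7.3, 12.8) = 29.6967 degrees

r = 14.7353, theta = 29.6967 degrees


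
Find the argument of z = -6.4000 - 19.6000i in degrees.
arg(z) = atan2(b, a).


Re = -6.4, Im = -19.6
arg = atan2(-19.6, -6.4) = -108.0834 degrees

arg(z) = -108.0834 degrees


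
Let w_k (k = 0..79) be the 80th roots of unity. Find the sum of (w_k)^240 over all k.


The roots are w_k = w^k with w = e^(2*pi*i/80), and (w^k)^240 = (w^240)^k.
So S = 1 + u + u^2 + ... + u^(79) with u = w^240.
240 = 3*80 + 0, so 240 is a multiple of 80 and u = (w^80)^3 = 1.
Every one of the 80 terms equals 1: S = 80

S = 80


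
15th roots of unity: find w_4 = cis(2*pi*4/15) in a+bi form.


Angle = 360*4/15 = 96°
a = cos(96°) = -0.1045
b = sin(96°) = 0.9945

-0.1045 + 0.9945i


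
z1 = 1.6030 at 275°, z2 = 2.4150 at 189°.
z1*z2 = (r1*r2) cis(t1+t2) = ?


r = 1.6030 * 2.4150 = 3.8712
theta = 275° + 189° = 464° = 104° (mod 360)

3.8712 cis(104°)


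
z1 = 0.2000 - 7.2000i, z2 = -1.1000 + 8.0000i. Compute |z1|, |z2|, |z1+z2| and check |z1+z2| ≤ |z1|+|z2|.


|z1| = sqrt(0.2^2 + (-7.2)^2) = sqrt(51.88) = 7.2028
|z2| = sqrt((-1.1)^2 + 8^2) = sqrt(65.21) = 8.0753
z1+z2 = -0.9000 + 0.8000i
|z1+z2| = sqrt(1.45) = 1.2042
|z1|+|z2| = 7.2028 + 8.0753 = 15.2781

|z1+z2| = 1.2042 ≤ |z1|+|z2| = 15.2781 (verified)


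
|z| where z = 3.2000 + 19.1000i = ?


|z| = sqrt(3.2^2 + 19.1^2) = sqrt(10.24 + 364.81) = sqrt(375.05) = 19.3662

|z| = 19.3662


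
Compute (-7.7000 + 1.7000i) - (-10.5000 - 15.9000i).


Real: -7.7 + 10.5 = 2.8
Imag: 1.7 + 15.9 = 17.6

2.8000 + 17.6000i


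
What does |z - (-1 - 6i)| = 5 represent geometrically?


|z - z0| = r is a circle with center z0 and radius r.
Center = (-1, -6), radius = 5

Circle with center (-1, -6) and radius 5


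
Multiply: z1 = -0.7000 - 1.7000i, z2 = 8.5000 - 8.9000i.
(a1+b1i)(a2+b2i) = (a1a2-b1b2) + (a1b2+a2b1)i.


Real = -0.7*8.5 - (-1.7)*(-8.9) = -5.95 - 15.13 = -21.08
Imag = -0.7*(-8.9) + 8.5*(-1.7) = 6.23 - (14.45) = -8.22

-21.0800 - 8.2200i


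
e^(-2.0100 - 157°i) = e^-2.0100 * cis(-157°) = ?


e^-2.0100 = 0.1340
cos(-157°) = -0.9205
sin(-157°) = -0.3907
Real = 0.1340*(-0.9205) = -0.1233
Imag = 0.1340*(-0.3907) = -0.0524

-0.1233 - 0.0524i


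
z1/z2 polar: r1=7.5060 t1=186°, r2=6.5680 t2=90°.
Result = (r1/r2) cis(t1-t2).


r = 7.5060 / 6.5680 = 1.1428
theta = 186° - 90° = 96° = 96° (mod 360)

1.1428 cis(96°)


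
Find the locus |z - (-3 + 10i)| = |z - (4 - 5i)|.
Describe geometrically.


Equal distances means the locus is the perpendicular bisector of z1 and z2.
Midpoint = ((-3+4)/2, (10+(-5))/2) = (0.5000, 2.5000)

Perpendicular bisector through (0.5000, 2.5000)


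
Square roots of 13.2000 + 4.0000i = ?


|z| = sqrt(174.24+16) = 13.7928
sqrt((|z|+a)/2) = sqrt((13.7928+13.2)/2) = sqrt(13.4964) = 3.6737
sqrt((|z|-a)/2) = sqrt((13.7928-13.2)/2) = sqrt(0.2964) = 0.5444

±(3.6737 + 0.5444i) i.e. 3.6737 + 0.5444i and -3.6737 - 0.5444i


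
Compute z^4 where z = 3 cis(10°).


r^4 = 3^4 = 81
n*theta = 4*10° = 40° = 40° (mod 360)
a = 81*cos(40°) = 62.0496
b = 81*sin(40°) = 52.0658

81 cis(40°) = 62.0496 + 52.0658i


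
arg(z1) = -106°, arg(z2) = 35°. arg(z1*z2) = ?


arg(z1*z2) = -106° + 35° = -71°
Normalized to (-180°, 180°]: -71°

-71°


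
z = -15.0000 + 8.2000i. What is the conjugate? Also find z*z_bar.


z_bar = -15.0000 - 8.2000i
z*z_bar = (-15)^2 + 8.2^2 = 225 + 67.24 = 292.24

z_bar = -15.0000 - 8.2000i, z*z_bar = 292.24


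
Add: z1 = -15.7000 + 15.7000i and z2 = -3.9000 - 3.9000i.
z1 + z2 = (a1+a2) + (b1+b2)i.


Real: -15.7 - 3.9 = -19.6
Imag: 15.7 - 3.9 = 11.8

-19.6000 + 11.8000i


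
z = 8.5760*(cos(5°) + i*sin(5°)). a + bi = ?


a = 8.5760*cos(5°) = 8.5760*0.9962 = 8.5434
b = 8.5760*sin(5°) = 8.5760*0.087156 = 0.7474

8.5434 + 0.7474i


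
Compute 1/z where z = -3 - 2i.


|z|^2 = 9+4 = 13
1/z = (-3 + 2i)/13

1/z = -0.2308 + 0.1538i


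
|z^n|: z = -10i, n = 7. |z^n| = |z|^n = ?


|z| = sqrt(0+100) = sqrt(100) = 10
|z^7| = |z|^7 = 10^7 = 10000000

|z^7| = 10000000


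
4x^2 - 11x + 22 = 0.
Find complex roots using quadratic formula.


disc = (-11)^2 - 4*4*22 = 121 - 352 = -231
sqrt(|disc|) = sqrt(231) = 15.1987
Real part = 11/(2*4) = 1.3750
Imag part = 15.1987/(2*4) = 1.8998

1.3750 ± 1.8998i


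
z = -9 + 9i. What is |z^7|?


|z| = sqrt(81+81) = sqrt(162) = 12.7279
|z^7| = |z|^7 = (sqrt(162))^7 = 162^3 * sqrt(162) = 4251528*sqrt(162)

|z^7| = 4251528*sqrt(162) ≈ 54113117.0257


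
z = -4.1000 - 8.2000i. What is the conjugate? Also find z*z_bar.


z_bar = -4.1000 + 8.2000i
z*z_bar = (-4.1)^2 + (-8.2)^2 = 16.81 + 67.24 = 84.05

z_bar = -4.1000 + 8.2000i, z*z_bar = 84.05


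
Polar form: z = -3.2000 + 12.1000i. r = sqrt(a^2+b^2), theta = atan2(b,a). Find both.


r = sqrt(10.24+146.41) = sqrt(156.65) = 12.5160
theta = atan2(12.1, -3.2) = 104.8135 degrees

r = 12.5160, theta = 104.8135 degrees


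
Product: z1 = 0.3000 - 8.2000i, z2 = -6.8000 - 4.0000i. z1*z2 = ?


Real = 0.3*(-6.8) - (-8.2)*(-4) = -2.04 - 32.8 = -34.84
Imag = 0.3*(-4) - (6.8)*(-8.2) = -1.2 + 55.76 = 54.56

-34.8400 + 54.5600i


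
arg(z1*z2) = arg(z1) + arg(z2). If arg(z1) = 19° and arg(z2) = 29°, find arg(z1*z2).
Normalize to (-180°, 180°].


arg(z1*z2) = 19° + 29° = 48°
Normalized to (-180°, 180°]: 48°

48°


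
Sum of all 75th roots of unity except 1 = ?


With w = e^(2*pi*i/75), all 75 of the 75th roots of unity w^0 = 1, w, ..., w^(74) sum to 0: 1 + w + ... + w^(74) = (1 - w^75)/(1 - w) = 0 since w^75 = 1, w ≠ 1.
Removing the root 1: w + w^2 + ... + w^(74) = 0 - 1 = -1

Sum = -1


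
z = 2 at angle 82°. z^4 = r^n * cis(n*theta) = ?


r^4 = 2^4 = 16
n*theta = 4*82° = 328° = 328° (mod 360)
a = 16*cos(328°) = 13.5688
b = 16*sin(328°) = -8.4787

16 cis(328°) = 13.5688 - 8.4787i


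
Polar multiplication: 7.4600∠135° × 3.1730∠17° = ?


r = 7.4600 * 3.1730 = 23.6706
theta = 135° + 17° = 152° = 152° (mod 360)

23.6706 cis(152°)


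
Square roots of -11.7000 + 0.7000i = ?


|z| = sqrt(136.89+0.49) = 11.7209
sqrt((|z|+a)/2) = sqrt((11.7209+(-11.7))/2) = sqrt(0.0105) = 0.1023
sqrt((|z|-a)/2) = sqrt((11.7209-(-11.7))/2) = sqrt(11.7105) = 3.4221

±(0.1023 + 3.4221i) i.e. 0.1023 + 3.4221i and -0.1023 - 3.4221i


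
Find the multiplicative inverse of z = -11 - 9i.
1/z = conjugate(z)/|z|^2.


|z|^2 = 121+81 = 202
1/z = (-11 + 9i)/202

1/z = -0.0545 + 0.0446i


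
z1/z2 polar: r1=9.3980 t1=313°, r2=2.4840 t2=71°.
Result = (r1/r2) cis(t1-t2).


r = 9.3980 / 2.4840 = 3.7834
theta = 313° - 71° = 242° = 242° (mod 360)

3.7834 cis(242°)


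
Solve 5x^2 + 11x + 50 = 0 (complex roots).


disc = 11^2 - 4*5*50 = 121 - 1000 = -879
sqrt(|disc|) = sqrt(879) = 29.6479
Real part = -11/(2*5) = -1.1000
Imag part = 29.6479/(2*5) = 2.9648

-1.1000 ± 2.9648i


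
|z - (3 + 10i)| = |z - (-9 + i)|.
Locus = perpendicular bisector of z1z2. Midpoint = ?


Equal distances means the locus is the perpendicular bisector of z1 and z2.
Midpoint = ((3+(-9))/2, (10+1)/2) = (-3.0000, 5.5000)

Perpendicular bisector through (-3.0000, 5.5000)


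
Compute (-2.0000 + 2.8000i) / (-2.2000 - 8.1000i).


Conjugate of z2 = -2.2000 + 8.1000i
Numerator: (-2.0000 + 2.8000i)(-2.2000 + 8.1000i) = -18.2800 - 22.3600i
Denominator: (-2.2)^2 + (-8.1)^2 = 70.45
Result = (-18.2800 - 22.3600i)/70.45

-0.2595 - 0.3174i


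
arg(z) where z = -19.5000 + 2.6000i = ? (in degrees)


Re = -19.5, Im = 2.6
arg = atan2(2.6, -19.5) = 172.4054 degrees

arg(z) = 172.4054 degrees


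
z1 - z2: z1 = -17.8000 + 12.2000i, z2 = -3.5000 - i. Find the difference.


Real: -17.8 + 3.5 = -14.3
Imag: 12.2 + 1 = 13.2

-14.3000 + 13.2000i


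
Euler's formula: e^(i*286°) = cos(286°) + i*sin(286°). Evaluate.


cos(286°) = 0.2756
sin(286°) = -0.9613

e^(i*286°) = 0.2756 - 0.9613i


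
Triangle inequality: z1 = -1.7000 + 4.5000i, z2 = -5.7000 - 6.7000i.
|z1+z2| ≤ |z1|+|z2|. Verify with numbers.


|z1| = sqrt((-1.7)^2 + 4.5^2) = sqrt(23.14) = 4.8104
|z2| = sqrt((-5.7)^2 + (-6.7)^2) = sqrt(77.38) = 8.7966
z1+z2 = -7.4000 - 2.2000i
|z1+z2| = sqrt(59.6) = 7.7201
|z1|+|z2| = 4.8104 + 8.7966 = 13.6070

|z1+z2| = 7.7201 ≤ |z1|+|z2| = 13.6070 (verified)


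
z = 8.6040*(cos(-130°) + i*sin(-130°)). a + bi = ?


a = 8.6040*cos(-130°) = 8.6040*(-0.642788) = -5.5305
b = 8.6040*sin(-130°) = 8.6040*(-0.76604) = -6.5910

-5.5305 - 6.5910i


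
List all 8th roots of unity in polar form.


The 8th roots of unity are cis(360k/8°) for k=0..7
Angle step = 360/8 = 45°
Primitive root: cis(45°)
Primitive root = 0.7071 + 0.7071i

8 roots at angles: 0°, 45°, 90°, 135°, 180°, 225°, 270°, 315°


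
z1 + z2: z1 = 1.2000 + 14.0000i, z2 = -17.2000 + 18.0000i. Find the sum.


Real: 1.2 - 17.2 = -16
Imag: 14 + 18 = 32

-16.0000 + 32.0000i


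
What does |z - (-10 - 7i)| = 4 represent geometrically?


|z - z0| = r is a circle with center z0 and radius r.
Center = (-10, -7), radius = 4

Circle with center (-10, -7) and radius 4


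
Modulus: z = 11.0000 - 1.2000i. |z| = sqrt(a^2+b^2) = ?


|z| = sqrt(11^2 + (-1.2)^2) = sqrt(121 + 1.44) = sqrt(122.44) = 11.0653

|z| = 11.0653


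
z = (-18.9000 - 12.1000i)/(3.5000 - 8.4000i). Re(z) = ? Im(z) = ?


Multiply by conjugate: (-18.9000 - 12.1000i)(3.5000 + 8.4000i) / (3.5^2 + (-8.4)^2)
Numerator real = -18.9*3.5 - (12.1)*(-8.4) = 35.49
Numerator imag = -12.1*3.5 - (-18.9)*(-8.4) = -201.11
Denominator = 82.81
Re(z) = 35.49/82.81 = 0.4286
Im(z) = -201.11/82.81 = -2.4286

Re(z) = 0.4286, Im(z) = -2.4286


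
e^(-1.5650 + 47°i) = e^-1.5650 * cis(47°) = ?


e^-1.5650 = 0.2091
cos(47°) = 0.682
sin(47°) = 0.7314
Real = 0.2091*0.682 = 0.1426
Imag = 0.2091*0.7314 = 0.1529

0.1426 + 0.1529i


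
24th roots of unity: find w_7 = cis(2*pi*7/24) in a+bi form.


Angle = 360*7/24 = 105°
a = cos(105°) = -0.2588
b = sin(105°) = 0.9659

-0.2588 + 0.9659i


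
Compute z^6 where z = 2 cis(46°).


r^6 = 2^6 = 64
n*theta = 6*46° = 276° = 276° (mod 360)
a = 64*cos(276°) = 6.6898
b = 64*sin(276°) = -63.6494

64 cis(276°) = 6.6898 - 63.6494i


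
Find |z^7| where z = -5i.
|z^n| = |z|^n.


|z| = sqrt(0+25) = sqrt(25) = 5
|z^7| = |z|^7 = 5^7 = 78125

|z^7| = 78125


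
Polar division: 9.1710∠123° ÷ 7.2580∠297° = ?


r = 9.1710 / 7.2580 = 1.2636
theta = 123° - 297° = -174° = 186° (mod 360)

1.2636 cis(186°)


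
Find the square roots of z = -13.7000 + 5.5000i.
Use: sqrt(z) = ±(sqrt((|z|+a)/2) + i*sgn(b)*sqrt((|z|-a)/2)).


|z| = sqrt(187.69+30.25) = 14.7628
sqrt((|z|+a)/2) = sqrt((14.7628+(-13.7))/2) = sqrt(0.5314) = 0.7290
sqrt((|z|-a)/2) = sqrt((14.7628-(-13.7))/2) = sqrt(14.2314) = 3.7725

±(0.7290 + 3.7725i) i.e. 0.7290 + 3.7725i and -0.7290 - 3.7725i


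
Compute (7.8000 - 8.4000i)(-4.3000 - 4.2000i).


Real = 7.8*(-4.3) - (-8.4)*(-4.2) = -33.54 - 35.28 = -68.82
Imag = 7.8*(-4.2) - (4.3)*(-8.4) = -32.76 + 36.12 = 3.36

-68.8200 + 3.3600i


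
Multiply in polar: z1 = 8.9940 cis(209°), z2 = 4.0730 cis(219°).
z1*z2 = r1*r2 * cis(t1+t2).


r = 8.9940 * 4.0730 = 36.6326
theta = 209° + 219° = 428° = 68° (mod 360)

36.6326 cis(68°)


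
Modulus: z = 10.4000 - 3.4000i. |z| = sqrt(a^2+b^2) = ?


|z| = sqrt(10.4^2 + (-3.4)^2) = sqrt(108.16 + 11.56) = sqrt(119.72) = 10.9417

|z| = 10.9417


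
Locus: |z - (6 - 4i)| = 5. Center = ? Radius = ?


|z - z0| = r is a circle with center z0 and radius r.
Center = (6, -4), radius = 5

Circle with center (6, -4) and radius 5


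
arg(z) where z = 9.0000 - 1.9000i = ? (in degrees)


Re = 9, Im = -1.9
arg = atan2(-1.9, 9) = -11.9207 degrees

arg(z) = -11.9207 degrees


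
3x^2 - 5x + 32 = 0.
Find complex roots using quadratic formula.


disc = (-5)^2 - 4*3*32 = 25 - 384 = -359
sqrt(|disc|) = sqrt(359) = 18.9473
Real part = 5/(2*3) = 0.8333
Imag part = 18.9473/(2*3) = 3.1579

0.8333 ± 3.1579i


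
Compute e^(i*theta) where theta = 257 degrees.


cos(257°) = -0.2250
sin(257°) = -0.9744

e^(i*257°) = -0.2250 - 0.9744i


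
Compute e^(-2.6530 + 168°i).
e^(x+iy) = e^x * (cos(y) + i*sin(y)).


e^-2.6530 = 0.0704
cos(168°) = -0.9781
sin(168°) = 0.2079
Real = 0.0704*(-0.9781) = -0.0689
Imag = 0.0704*0.2079 = 0.0146

-0.0689 + 0.0146i


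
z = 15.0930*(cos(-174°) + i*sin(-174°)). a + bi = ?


a = 15.0930*cos(-174°) = 15.0930*(-0.99452) = -15.0103
b = 15.0930*sin(-174°) = 15.0930*(-0.104528) = -1.5776

-15.0103 - 1.5776i


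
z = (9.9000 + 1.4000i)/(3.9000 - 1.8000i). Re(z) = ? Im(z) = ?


Multiply by conjugate: (9.9000 + 1.4000i)(3.9000 + 1.8000i) / (3.9^2 + (-1.8)^2)
Numerator real = 9.9*3.9 + 1.4*(-1.8) = 36.09
Numerator imag = 1.4*3.9 - 9.9*(-1.8) = 23.28
Denominator = 18.45
Re(z) = 36.09/18.45 = 1.9561
Im(z) = 23.28/18.45 = 1.2618

Re(z) = 1.9561, Im(z) = 1.2618


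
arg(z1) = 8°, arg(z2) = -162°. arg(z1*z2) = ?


arg(z1*z2) = 8° - 162° = -154°
Normalized to (-180°, 180°]: -154°

-154°


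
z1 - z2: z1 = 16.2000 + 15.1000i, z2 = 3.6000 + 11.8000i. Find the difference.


Real: 16.2 - 3.6 = 12.6
Imag: 15.1 - 11.8 = 3.3

12.6000 + 3.3000i


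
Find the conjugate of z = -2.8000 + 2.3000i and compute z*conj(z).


z_bar = -2.8000 - 2.3000i
z*z_bar = (-2.8)^2 + 2.3^2 = 7.84 + 5.29 = 13.13

z_bar = -2.8000 - 2.3000i, z*z_bar = 13.13


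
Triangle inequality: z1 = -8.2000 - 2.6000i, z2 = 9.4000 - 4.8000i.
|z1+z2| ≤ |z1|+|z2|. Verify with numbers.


|z1| = sqrt((-8.2)^2 + (-2.6)^2) = sqrt(74) = 8.6023
|z2| = sqrt(9.4^2 + (-4.8)^2) = sqrt(111.4) = 10.5546
z1+z2 = 1.2000 - 7.4000i
|z1+z2| = sqrt(56.2) = 7.4967
|z1|+|z2| = 8.6023 + 10.5546 = 19.1569

|z1+z2| = 7.4967 ≤ |z1|+|z2| = 19.1569 (verified)


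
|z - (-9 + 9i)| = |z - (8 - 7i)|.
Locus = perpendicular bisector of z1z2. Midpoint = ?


Equal distances means the locus is the perpendicular bisector of z1 and z2.
Midpoint = ((-9+8)/2, (9+(-7))/2) = (-0.5000, 1.0000)

Perpendicular bisector through (-0.5000, 1.0000)


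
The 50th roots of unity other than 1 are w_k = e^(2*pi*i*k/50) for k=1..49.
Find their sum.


With w = e^(2*pi*i/50), all 50 of the 50th roots of unity w^0 = 1, w, ..., w^(49) sum to 0: 1 + w + ... + w^(49) = (1 - w^50)/(1 - w) = 0 since w^50 = 1, w ≠ 1.
Removing the root 1: w + w^2 + ... + w^(49) = 0 - 1 = -1

Sum = -1


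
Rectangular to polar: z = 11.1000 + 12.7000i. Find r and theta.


r = sqrt(123.21+161.29) = sqrt(284.5) = 16.8671
theta = atan2(12.7, 11.1) = 48.8460 degrees

r = 16.8671, theta = 48.8460 degrees


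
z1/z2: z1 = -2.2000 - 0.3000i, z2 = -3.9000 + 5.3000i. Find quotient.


Conjugate of z2 = -3.9000 - 5.3000i
Numerator: (-2.2000 - 0.3000i)(-3.9000 - 5.3000i) = 6.9900 + 12.8300i
Denominator: (-3.9)^2 + 5.3^2 = 43.3
Result = (6.9900 + 12.8300i)/43.3

0.1614 + 0.2963i


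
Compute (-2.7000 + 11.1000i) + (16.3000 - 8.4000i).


Real: -2.7 + 16.3 = 13.6
Imag: 11.1 - 8.4 = 2.7

13.6000 + 2.7000i


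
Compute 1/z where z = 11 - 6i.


|z|^2 = 121+36 = 157
1/z = (11 + 6i)/157

1/z = 0.0701 + 0.0382i


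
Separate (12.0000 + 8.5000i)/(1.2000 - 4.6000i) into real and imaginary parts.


Multiply by conjugate: (12.0000 + 8.5000i)(1.2000 + 4.6000i) / (1.2^2 + (-4.6)^2)
Numerator real = 12*1.2 + 8.5*(-4.6) = -24.7
Numerator imag = 8.5*1.2 - 12*(-4.6) = 65.4
Denominator = 22.6
Re(z) = -24.7/22.6 = -1.0929
Im(z) = 65.4/22.6 = 2.8938

Re(z) = -1.0929, Im(z) = 2.8938


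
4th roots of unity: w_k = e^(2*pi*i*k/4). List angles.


The 4th roots of unity are cis(360k/4°) for k=0..3
Angle step = 360/4 = 90°
Primitive root: cis(90°)
Primitive root = 0 + 1.0000i

4 roots at angles: 0°, 90°, 180°, 270°


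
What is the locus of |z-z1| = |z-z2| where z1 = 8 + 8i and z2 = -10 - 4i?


Equal distances means the locus is the perpendicular bisector of z1 and z2.
Midpoint = ((8+(-10))/2, (8+(-4))/2) = (-1.0000, 2.0000)

Perpendicular bisector through (-1.0000, 2.0000)


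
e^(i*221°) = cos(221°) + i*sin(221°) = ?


cos(221°) = -0.7547
sin(221°) = -0.6561

e^(i*221°) = -0.7547 - 0.6561i


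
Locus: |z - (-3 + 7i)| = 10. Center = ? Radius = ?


|z - z0| = r is a circle with center z0 and radius r.
Center = (-3, 7), radius = 10

Circle with center (-3, 7) and radius 10


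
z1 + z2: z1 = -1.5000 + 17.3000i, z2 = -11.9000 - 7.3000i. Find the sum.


Real: -1.5 - 11.9 = -13.4
Imag: 17.3 - 7.3 = 10

-13.4000 + 10.0000i


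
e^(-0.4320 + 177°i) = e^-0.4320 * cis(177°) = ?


e^-0.4320 = 0.6492
cos(177°) = -0.9986
sin(177°) = 0.0523
Real = 0.6492*(-0.9986) = -0.6483
Imag = 0.6492*0.0523 = 0.0340

-0.6483 + 0.0340i


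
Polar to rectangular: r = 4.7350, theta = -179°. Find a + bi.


a = 4.7350*cos(-179°) = 4.7350*(-0.99985) = -4.7343
b = 4.7350*sin(-179°) = 4.7350*(-0.01745) = -0.0826

-4.7343 - 0.0826i


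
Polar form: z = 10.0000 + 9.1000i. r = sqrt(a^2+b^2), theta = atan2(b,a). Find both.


r = sqrt(100+82.81) = sqrt(182.81) = 13.5207
theta = atan2(9.1, 10) = 42.3022 degrees

r = 13.5207, theta = 42.3022 degrees


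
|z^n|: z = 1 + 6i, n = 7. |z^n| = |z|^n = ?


|z| = sqrt(1+36) = sqrt(37) = 6.0828
|z^7| = |z|^7 = (sqrt(37))^7 = 37^3 * sqrt(37) = 50653*sqrt(37)

|z^7| = 50653*sqrt(37) ≈ 308110.1704


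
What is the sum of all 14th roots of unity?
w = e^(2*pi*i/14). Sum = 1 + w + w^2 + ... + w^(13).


The sum of all 14th roots of unity is 0.
Geometric series: (1 - w^14)/(1 - w) = (1-1)/(1-w) = 0 since w^14 = 1, w ≠ 1.
Alternatively: coefficient of z^13 in z^14 - 1 is 0.

0


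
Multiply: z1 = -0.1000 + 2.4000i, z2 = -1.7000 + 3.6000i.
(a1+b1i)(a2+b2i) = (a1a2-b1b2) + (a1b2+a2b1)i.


Real = -0.1*(-1.7) - 2.4*3.6 = 0.17 - 8.64 = -8.47
Imag = -0.1*3.6 - (1.7)*2.4 = -0.36 - (4.08) = -4.44

-8.4700 - 4.4400i


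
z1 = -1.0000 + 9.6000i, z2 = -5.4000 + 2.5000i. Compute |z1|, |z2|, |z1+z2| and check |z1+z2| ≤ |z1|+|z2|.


|z1| = sqrt((-1)^2 + 9.6^2) = sqrt(93.16) = 9.6519
|z2| = sqrt((-5.4)^2 + 2.5^2) = sqrt(35.41) = 5.9506
z1+z2 = -6.4000 + 12.1000i
|z1+z2| = sqrt(187.37) = 13.6883
|z1|+|z2| = 9.6519 + 5.9506 = 15.6025

|z1+z2| = 13.6883 ≤ |z1|+|z2| = 15.6025 (verified)


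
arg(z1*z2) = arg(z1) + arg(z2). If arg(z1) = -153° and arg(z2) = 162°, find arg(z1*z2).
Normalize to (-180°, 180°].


arg(z1*z2) = -153° + 162° = 9°
Normalized to (-180°, 180°]: 9°

9°


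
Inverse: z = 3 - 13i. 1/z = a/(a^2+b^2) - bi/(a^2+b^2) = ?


|z|^2 = 9+169 = 178
1/z = (3 + 13i)/178

1/z = 0.0169 + 0.0730i


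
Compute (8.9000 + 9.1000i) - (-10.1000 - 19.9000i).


Real: 8.9 + 10.1 = 19
Imag: 9.1 + 19.9 = 29

19.0000 + 29.0000i


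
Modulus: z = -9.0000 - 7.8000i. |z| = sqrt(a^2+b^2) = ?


|z| = sqrt((-9)^2 + (-7.8)^2) = sqrt(81 + 60.84) = sqrt(141.84) = 11.9097

|z| = 11.9097


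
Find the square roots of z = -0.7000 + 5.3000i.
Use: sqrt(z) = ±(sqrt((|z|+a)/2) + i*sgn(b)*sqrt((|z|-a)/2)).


|z| = sqrt(0.49+28.09) = 5.3460
sqrt((|z|+a)/2) = sqrt((5.3460+(-0.7))/2) = sqrt(2.3230) = 1.5241
sqrt((|z|-a)/2) = sqrt((5.3460-(-0.7))/2) = sqrt(3.0230) = 1.7387

±(1.5241 + 1.7387i) i.e. 1.5241 + 1.7387i and -1.5241 - 1.7387i


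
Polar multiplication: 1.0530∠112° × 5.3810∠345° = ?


r = 1.0530 * 5.3810 = 5.6662
theta = 112° + 345° = 457° = 97° (mod 360)

5.6662 cis(97°)


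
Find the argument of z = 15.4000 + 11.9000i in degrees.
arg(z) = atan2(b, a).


Re = 15.4, Im = 11.9
arg = atan2(11.9, 15.4) = 37.6942 degrees

arg(z) = 37.6942 degrees


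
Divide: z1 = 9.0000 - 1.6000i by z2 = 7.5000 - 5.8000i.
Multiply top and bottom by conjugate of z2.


Conjugate of z2 = 7.5000 + 5.8000i
Numerator: (9.0000 - 1.6000i)(7.5000 + 5.8000i) = 76.7800 + 40.2000i
Denominator: 7.5^2 + (-5.8)^2 = 89.89
Result = (76.7800 + 40.2000i)/89.89

0.8542 + 0.4472i


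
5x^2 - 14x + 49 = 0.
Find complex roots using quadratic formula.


disc = (-14)^2 - 4*5*49 = 196 - 980 = -784
sqrt(|disc|) = sqrt(784) = 28.0000
Real part = 14/(2*5) = 1.4000
Imag part = 28.0000/(2*5) = 2.8000

1.4000 ± 2.8000i


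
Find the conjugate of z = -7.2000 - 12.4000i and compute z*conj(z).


z_bar = -7.2000 + 12.4000i
z*z_bar = (-7.2)^2 + (-12.4)^2 = 51.84 + 153.76 = 205.6

z_bar = -7.2000 + 12.4000i, z*z_bar = 205.6


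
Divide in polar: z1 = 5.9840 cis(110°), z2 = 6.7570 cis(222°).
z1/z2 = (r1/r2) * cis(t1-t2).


r = 5.9840 / 6.7570 = 0.8856
theta = 110° - 222° = -112° = 248° (mod 360)

0.8856 cis(248°)


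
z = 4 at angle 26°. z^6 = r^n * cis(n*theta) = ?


r^6 = 4^6 = 4096
n*theta = 6*26° = 156° = 156° (mod 360)
a = 4096*cos(156°) = -3741.8822
b = 4096*sin(156°) = 1665.9933

4096 cis(156°) = -3741.8822 + 1665.9933i


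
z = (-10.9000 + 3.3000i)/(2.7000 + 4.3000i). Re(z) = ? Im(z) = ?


Multiply by conjugate: (-10.9000 + 3.3000i)(2.7000 - 4.3000i) / (2.7^2 + 4.3^2)
Numerator real = -10.9*2.7 + 3.3*4.3 = -15.24
Numerator imag = 3.3*2.7 - (-10.9)*4.3 = 55.78
Denominator = 25.78
Re(z) = -15.24/25.78 = -0.5912
Im(z) = 55.78/25.78 = 2.1637

Re(z) = -0.5912, Im(z) = 2.1637


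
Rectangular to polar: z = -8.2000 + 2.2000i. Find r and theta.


r = sqrt(67.24+4.84) = sqrt(72.08) = 8.4900
theta = atan2(2.2, -8.2) = 164.9816 degrees

r = 8.4900, theta = 164.9816 degrees


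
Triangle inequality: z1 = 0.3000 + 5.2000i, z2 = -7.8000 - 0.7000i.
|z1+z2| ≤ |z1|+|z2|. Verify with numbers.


|z1| = sqrt(0.3^2 + 5.2^2) = sqrt(27.13) = 5.2086
|z2| = sqrt((-7.8)^2 + (-0.7)^2) = sqrt(61.33) = 7.8313
z1+z2 = -7.5000 + 4.5000i
|z1+z2| = sqrt(76.5) = 8.7464
|z1|+|z2| = 5.2086 + 7.8313 = 13.0399

|z1+z2| = 8.7464 ≤ |z1|+|z2| = 13.0399 (verified)


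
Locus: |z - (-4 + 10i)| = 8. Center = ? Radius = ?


|z - z0| = r is a circle with center z0 and radius r.
Center = (-4, 10), radius = 8

Circle with center (-4, 10) and radius 8


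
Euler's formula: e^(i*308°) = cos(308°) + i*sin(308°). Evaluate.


cos(308°) = 0.6157
sin(308°) = -0.7880

e^(i*308°) = 0.6157 - 0.7880i


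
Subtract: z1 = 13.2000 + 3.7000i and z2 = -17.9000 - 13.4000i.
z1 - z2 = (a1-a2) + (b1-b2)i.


Real: 13.2 + 17.9 = 31.1
Imag: 3.7 + 13.4 = 17.1

31.1000 + 17.1000i


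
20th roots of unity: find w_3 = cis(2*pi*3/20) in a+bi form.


Angle = 360*3/20 = 54°
a = cos(54°) = 0.5878
b = sin(54°) = 0.8090

0.5878 + 0.8090i


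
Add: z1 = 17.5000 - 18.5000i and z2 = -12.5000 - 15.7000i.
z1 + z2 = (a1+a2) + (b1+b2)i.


Real: 17.5 - 12.5 = 5
Imag: -18.5 - 15.7 = -34.2

5.0000 - 34.2000i


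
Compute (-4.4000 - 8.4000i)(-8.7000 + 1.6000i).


Real = -4.4*(-8.7) - (-8.4)*1.6 = 38.28 - (-13.44) = 51.72
Imag = -4.4*1.6 - (8.7)*(-8.4) = -7.04 + 73.08 = 66.04

51.7200 + 66.0400i


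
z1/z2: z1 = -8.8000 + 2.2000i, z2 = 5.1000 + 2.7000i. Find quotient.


Conjugate of z2 = 5.1000 - 2.7000i
Numerator: (-8.8000 + 2.2000i)(5.1000 - 2.7000i) = -38.9400 + 34.9800i
Denominator: 5.1^2 + 2.7^2 = 33.3
Result = (-38.9400 + 34.9800i)/33.3

-1.1694 + 1.0505i


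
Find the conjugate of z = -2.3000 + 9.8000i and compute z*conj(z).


z_bar = -2.3000 - 9.8000i
z*z_bar = (-2.3)^2 + 9.8^2 = 5.29 + 96.04 = 101.33

z_bar = -2.3000 - 9.8000i, z*z_bar = 101.33


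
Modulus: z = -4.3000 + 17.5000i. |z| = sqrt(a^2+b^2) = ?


|z| = sqrt((-4.3)^2 + 17.5^2) = sqrt(18.49 + 306.25) = sqrt(324.74) = 18.0205

|z| = 18.0205


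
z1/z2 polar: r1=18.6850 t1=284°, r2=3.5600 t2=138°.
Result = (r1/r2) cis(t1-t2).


r = 18.6850 / 3.5600 = 5.2486
theta = 284° - 138° = 146° = 146° (mod 360)

5.2486 cis(146°)


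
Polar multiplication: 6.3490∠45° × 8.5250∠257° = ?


r = 6.3490 * 8.5250 = 54.1252
theta = 45° + 257° = 302° = 302° (mod 360)

54.1252 cis(302°)


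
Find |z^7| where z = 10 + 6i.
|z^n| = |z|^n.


|z| = sqrt(100+36) = sqrt(136) = 11.6619
|z^7| = |z|^7 = (sqrt(136))^7 = 136^3 * sqrt(136) = 2515456*sqrt(136)

|z^7| = 2515456*sqrt(136) ≈ 29335005.8592


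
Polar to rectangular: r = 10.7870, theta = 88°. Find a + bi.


a = 10.7870*cos(88°) = 10.7870*0.0349 = 0.3765
b = 10.7870*sin(88°) = 10.7870*0.99939 = 10.7804

0.3765 + 10.7804i


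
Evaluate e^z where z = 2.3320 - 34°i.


e^2.3320 = 10.2985
cos(-34°) = 0.82904
sin(-34°) = -0.5592
Real = 10.2985*0.82904 = 8.5379
Imag = 10.2985*(-0.5592) = -5.7589

8.5379 - 5.7589i


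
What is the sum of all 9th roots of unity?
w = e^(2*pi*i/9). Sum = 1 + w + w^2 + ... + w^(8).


The sum of all 9th roots of unity is 0.
Geometric series: (1 - w^9)/(1 - w) = (1-1)/(1-w) = 0 since w^9 = 1, w ≠ 1.
Alternatively: coefficient of z^8 in z^9 - 1 is 0.

0


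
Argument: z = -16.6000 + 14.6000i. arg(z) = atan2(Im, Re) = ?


Re = -16.6, Im = 14.6
arg = atan2(14.6, -16.6) = 138.6678 degrees

arg(z) = 138.6678 degrees


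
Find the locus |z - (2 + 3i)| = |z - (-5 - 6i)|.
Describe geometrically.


Equal distances means the locus is the perpendicular bisector of z1 and z2.
Midpoint = ((2+(-5))/2, (3+(-6))/2) = (-1.5000, -1.5000)

Perpendicular bisector through (-1.5000, -1.5000)


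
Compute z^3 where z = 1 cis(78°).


r^3 = 1^3 = 1
n*theta = 3*78° = 234° = 234° (mod 360)
a = 1*cos(234°) = -0.5878
b = 1*sin(234°) = -0.8090

1 cis(234°) = -0.5878 - 0.8090i


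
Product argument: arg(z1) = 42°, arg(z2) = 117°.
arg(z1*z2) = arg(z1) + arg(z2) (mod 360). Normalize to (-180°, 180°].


arg(z1*z2) = 42° + 117° = 159°
Normalized to (-180°, 180°]: 159°

159°


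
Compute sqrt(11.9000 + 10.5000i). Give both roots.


|z| = sqrt(141.61+110.25) = 15.8701
sqrt((|z|+a)/2) = sqrt((15.8701+11.9)/2) = sqrt(13.8850) = 3.7263
sqrt((|z|-a)/2) = sqrt((15.8701-11.9)/2) = sqrt(1.9850) = 1.4089

±(3.7263 + 1.4089i) i.e. 3.7263 + 1.4089i and -3.7263 - 1.4089i


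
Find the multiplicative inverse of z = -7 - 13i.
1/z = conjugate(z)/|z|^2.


|z|^2 = 49+169 = 218
1/z = (-7 + 13i)/218

1/z = -0.0321 + 0.0596i


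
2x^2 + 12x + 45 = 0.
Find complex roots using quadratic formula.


disc = 12^2 - 4*2*45 = 144 - 360 = -216
sqrt(|disc|) = sqrt(216) = 14.6969
Real part = -12/(2*2) = -3.0000
Imag part = 14.6969/(2*2) = 3.6742

-3.0000 ± 3.6742i


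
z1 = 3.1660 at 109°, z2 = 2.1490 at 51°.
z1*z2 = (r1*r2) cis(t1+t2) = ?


r = 3.1660 * 2.1490 = 6.8037
theta = 109° + 51° = 160° = 160° (mod 360)

6.8037 cis(160°)


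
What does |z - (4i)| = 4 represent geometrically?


|z - z0| = r is a circle with center z0 and radius r.
Center = (0, 4), radius = 4

Circle with center (0, 4) and radius 4


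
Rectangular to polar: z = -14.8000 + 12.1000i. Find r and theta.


r = sqrt(219.04+146.41) = sqrt(365.45) = 19.1167
theta = atan2(12.1, -14.8) = 140.7317 degrees

r = 19.1167, theta = 140.7317 degrees


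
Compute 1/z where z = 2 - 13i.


|z|^2 = 4+169 = 173
1/z = (2 + 13i)/173

1/z = 0.0116 + 0.0751i


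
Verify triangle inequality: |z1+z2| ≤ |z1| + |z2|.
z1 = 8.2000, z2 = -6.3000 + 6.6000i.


|z1| = sqrt(8.2^2 + 0^2) = sqrt(67.24) = 8.2000
|z2| = sqrt((-6.3)^2 + 6.6^2) = sqrt(83.25) = 9.1241
z1+z2 = 1.9000 + 6.6000i
|z1+z2| = sqrt(47.17) = 6.8680
|z1|+|z2| = 8.2000 + 9.1241 = 17.3241

|z1+z2| = 6.8680 ≤ |z1|+|z2| = 17.3241 (verified)


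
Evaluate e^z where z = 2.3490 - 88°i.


e^2.3490 = 10.4751
cos(-88°) = 0.0349
sin(-88°) = -0.99939
Real = 10.4751*0.0349 = 0.3656
Imag = 10.4751*(-0.99939) = -10.4687

0.3656 - 10.4687i


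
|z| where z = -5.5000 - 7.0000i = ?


|z| = sqrt((-5.5)^2 + (-7)^2) = sqrt(30.25 + 49) = sqrt(79.25) = 8.9022

|z| = 8.9022


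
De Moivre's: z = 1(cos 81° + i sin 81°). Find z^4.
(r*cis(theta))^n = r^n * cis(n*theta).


r^4 = 1^4 = 1
n*theta = 4*81° = 324° = 324° (mod 360)
a = 1*cos(324°) = 0.8090
b = 1*sin(324°) = -0.5878

1 cis(324°) = 0.8090 - 0.5878i


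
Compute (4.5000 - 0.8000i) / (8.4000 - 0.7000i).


Conjugate of z2 = 8.4000 + 0.7000i
Numerator: (4.5000 - 0.8000i)(8.4000 + 0.7000i) = 38.3600 - 3.5700i
Denominator: 8.4^2 + (-0.7)^2 = 71.05
Result = (38.3600 - 3.5700i)/71.05

0.5399 - 0.0502i


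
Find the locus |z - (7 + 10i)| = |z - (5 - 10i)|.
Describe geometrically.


Equal distances means the locus is the perpendicular bisector of z1 and z2.
Midpoint = ((7+5)/2, (10+(-10))/2) = (6.0000, 0)

Perpendicular bisector through (6.0000, 0)


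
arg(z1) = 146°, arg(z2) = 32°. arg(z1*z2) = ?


arg(z1*z2) = 146° + 32° = 178°
Normalized to (-180°, 180°]: 178°

178°


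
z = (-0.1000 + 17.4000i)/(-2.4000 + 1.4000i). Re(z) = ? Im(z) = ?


Multiply by conjugate: (-0.1000 + 17.4000i)(-2.4000 - 1.4000i) / ((-2.4)^2 + 1.4^2)
Numerator real = -0.1*(-2.4) + 17.4*1.4 = 24.6
Numerator imag = 17.4*(-2.4) - (-0.1)*1.4 = -41.62
Denominator = 7.72
Re(z) = 24.6/7.72 = 3.1865
Im(z) = -41.62/7.72 = -5.3912

Re(z) = 3.1865, Im(z) = -5.3912


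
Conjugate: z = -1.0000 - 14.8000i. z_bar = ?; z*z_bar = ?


z_bar = -1.0000 + 14.8000i
z*z_bar = (-1)^2 + (-14.8)^2 = 1 + 219.04 = 220.04

z_bar = -1.0000 + 14.8000i, z*z_bar = 220.04


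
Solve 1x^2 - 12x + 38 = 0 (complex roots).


disc = (-12)^2 - 4*1*38 = 144 - 152 = -8
sqrt(|disc|) = sqrt(8) = 2.8284
Real part = 12/(2*1) = 6.0000
Imag part = 2.8284/(2*1) = 1.4142

6.0000 ± 1.4142i


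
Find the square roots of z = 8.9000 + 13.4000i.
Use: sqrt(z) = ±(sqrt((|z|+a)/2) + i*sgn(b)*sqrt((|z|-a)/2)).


|z| = sqrt(79.21+179.56) = 16.0863
sqrt((|z|+a)/2) = sqrt((16.0863+8.9)/2) = sqrt(12.4932) = 3.5346
sqrt((|z|-a)/2) = sqrt((16.0863-8.9)/2) = sqrt(3.5932) = 1.8956

±(3.5346 + 1.8956i) i.e. 3.5346 + 1.8956i and -3.5346 - 1.8956i


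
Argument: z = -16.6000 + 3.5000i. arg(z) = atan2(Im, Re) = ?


Re = -16.6, Im = 3.5
arg = atan2(3.5, -16.6) = 168.0939 degrees

arg(z) = 168.0939 degrees


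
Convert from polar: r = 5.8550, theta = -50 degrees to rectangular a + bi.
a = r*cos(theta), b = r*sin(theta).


a = 5.8550*cos(-50°) = 5.8550*0.64279 = 3.7635
b = 5.8550*sin(-50°) = 5.8550*(-0.76604) = -4.4852

3.7635 - 4.4852i


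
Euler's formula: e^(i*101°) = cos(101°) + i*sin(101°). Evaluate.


cos(101°) = -0.1908
sin(101°) = 0.9816

e^(i*101°) = -0.1908 + 0.9816i


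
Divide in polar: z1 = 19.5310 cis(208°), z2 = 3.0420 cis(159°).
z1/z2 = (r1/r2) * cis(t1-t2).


r = 19.5310 / 3.0420 = 6.4204
theta = 208° - 159° = 49° = 49° (mod 360)

6.4204 cis(49°)


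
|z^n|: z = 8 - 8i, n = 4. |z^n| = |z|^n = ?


|z| = sqrt(64+64) = sqrt(128) = 11.3137
|z^4| = |z|^4 = (sqrt(128))^4 = 128^2 = 16384

|z^4| = 16384


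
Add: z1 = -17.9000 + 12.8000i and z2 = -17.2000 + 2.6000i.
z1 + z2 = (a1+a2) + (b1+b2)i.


Real: -17.9 - 17.2 = -35.1
Imag: 12.8 + 2.6 = 15.4

-35.1000 + 15.4000i


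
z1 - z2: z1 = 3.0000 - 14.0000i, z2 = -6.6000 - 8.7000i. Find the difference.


Real: 3 + 6.6 = 9.6
Imag: -14 + 8.7 = -5.3

9.6000 - 5.3000i


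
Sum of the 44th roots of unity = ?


The sum of all 44th roots of unity is 0.
Geometric series: (1 - w^44)/(1 - w) = (1-1)/(1-w) = 0 since w^44 = 1, w ≠ 1.
Alternatively: coefficient of z^43 in z^44 - 1 is 0.

0


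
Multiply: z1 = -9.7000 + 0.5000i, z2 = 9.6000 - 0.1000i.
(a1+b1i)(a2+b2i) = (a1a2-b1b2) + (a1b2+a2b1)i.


Real = -9.7*9.6 - 0.5*(-0.1) = -93.12 - (-0.05) = -93.07
Imag = -9.7*(-0.1) + 9.6*0.5 = 0.97 + 4.8 = 5.77

-93.0700 + 5.7700i


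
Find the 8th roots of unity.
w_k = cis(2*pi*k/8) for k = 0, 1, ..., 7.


The 8th roots of unity are cis(360k/8°) for k=0..7
Angle step = 360/8 = 45°
Primitive root: cis(45°)
Primitive root = 0.7071 + 0.7071i

8 roots at angles: 0°, 45°, 90°, 135°, 180°, 225°, 270°, 315°


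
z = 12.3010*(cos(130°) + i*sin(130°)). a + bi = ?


a = 12.3010*cos(130°) = 12.3010*(-0.642788) = -7.9069
b = 12.3010*sin(130°) = 12.3010*0.76604 = 9.4231

-7.9069 + 9.4231i


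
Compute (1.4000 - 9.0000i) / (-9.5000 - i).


Conjugate of z2 = -9.5000 + i
Numerator: (1.4000 - 9.0000i)(-9.5000 + i) = -4.3000 + 86.9000i
Denominator: (-9.5)^2 + (-1)^2 = 91.25
Result = (-4.3000 + 86.9000i)/91.25

-0.0471 + 0.9523i


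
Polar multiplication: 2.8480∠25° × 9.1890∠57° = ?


r = 2.8480 * 9.1890 = 26.1703
theta = 25° + 57° = 82° = 82° (mod 360)

26.1703 cis(82°)


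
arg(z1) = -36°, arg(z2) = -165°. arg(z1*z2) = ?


arg(z1*z2) = -36° - 165° = -201°
Normalized to (-180°, 180°]: 159°

159°


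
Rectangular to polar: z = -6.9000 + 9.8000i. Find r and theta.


r = sqrt(47.61+96.04) = sqrt(143.65) = 11.9854
theta = atan2(9.8, -6.9) = 125.1487 degrees

r = 11.9854, theta = 125.1487 degrees


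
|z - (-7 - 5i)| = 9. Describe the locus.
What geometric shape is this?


|z - z0| = r is a circle with center z0 and radius r.
Center = (-7, -5), radius = 9

Circle with center (-7, -5) and radius 9


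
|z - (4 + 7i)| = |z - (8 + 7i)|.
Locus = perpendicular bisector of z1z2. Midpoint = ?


Equal distances means the locus is the perpendicular bisector of z1 and z2.
Midpoint = ((4+8)/2, (7+7)/2) = (6.0000, 7.0000)

Perpendicular bisector through (6.0000, 7.0000)


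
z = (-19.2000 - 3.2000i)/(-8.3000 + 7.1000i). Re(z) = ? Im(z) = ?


Multiply by conjugate: (-19.2000 - 3.2000i)(-8.3000 - 7.1000i) / ((-8.3)^2 + 7.1^2)
Numerator real = -19.2*(-8.3) - (3.2)*7.1 = 136.64
Numerator imag = -3.2*(-8.3) - (-19.2)*7.1 = 162.88
Denominator = 119.3
Re(z) = 136.64/119.3 = 1.1453
Im(z) = 162.88/119.3 = 1.3653

Re(z) = 1.1453, Im(z) = 1.3653


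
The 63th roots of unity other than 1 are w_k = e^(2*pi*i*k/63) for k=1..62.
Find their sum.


With w = e^(2*pi*i/63), all 63 of the 63th roots of unity w^0 = 1, w, ..., w^(62) sum to 0: 1 + w + ... + w^(62) = (1 - w^63)/(1 - w) = 0 since w^63 = 1, w ≠ 1.
Removing the root 1: w + w^2 + ... + w^(62) = 0 - 1 = -1

Sum = -1


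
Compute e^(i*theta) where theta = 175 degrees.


cos(175°) = -0.9962
sin(175°) = 0.0872

e^(i*175°) = -0.9962 + 0.0872i
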